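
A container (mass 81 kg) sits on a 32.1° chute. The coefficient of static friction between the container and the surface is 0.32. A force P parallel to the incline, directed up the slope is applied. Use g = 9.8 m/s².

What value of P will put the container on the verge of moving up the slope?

P ≈ 637 N

At impending motion up the slope, friction acts down-slope at its limit: f = μ_s N.
P is parallel to the surface, so N = m g cos θ = 672 N.
Along the incline: P = m g sin θ + μ_s N = 422 + 0.32×672 = 637 N.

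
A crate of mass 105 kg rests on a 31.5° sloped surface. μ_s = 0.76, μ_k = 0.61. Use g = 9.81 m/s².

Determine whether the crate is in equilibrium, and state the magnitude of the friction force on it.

N = m g cos θ = 878 N.
Down-slope weight component: m g sin θ = 538 N.
μ_s N = 667 N.
538 ≤ 667 N, so it stays put; friction = 538 N.

f ≈ 538 N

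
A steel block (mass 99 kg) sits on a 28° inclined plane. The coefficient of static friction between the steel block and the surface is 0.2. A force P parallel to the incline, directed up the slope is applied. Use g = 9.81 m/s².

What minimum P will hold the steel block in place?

P_min ≈ 284 N

The steel block tends to slide down (tan θ > μ_s), so at the point of impending slip friction acts up-slope at its limit: f = μ_s N.
P is parallel to the surface, so N = m g cos θ = 858 N.
Along the incline: P + μ_s N = m g sin θ, so P = 456 − 0.2×858 = 284 N.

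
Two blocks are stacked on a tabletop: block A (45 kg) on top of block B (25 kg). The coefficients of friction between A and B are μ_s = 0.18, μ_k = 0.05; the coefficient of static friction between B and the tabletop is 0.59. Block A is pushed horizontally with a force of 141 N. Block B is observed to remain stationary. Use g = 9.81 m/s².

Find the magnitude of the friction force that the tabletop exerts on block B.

The normal force B exerts on A is simply A's weight, N₁ = 441.5 N.
Maximum static friction on A from B: μ_s N₁ = 0.18×441.5 = 79.46 N.
P = 141 N exceeds that limit, so A slips over B and the interface friction becomes kinetic: f₁ = μ_k N₁ = 0.05×441.5 = 22.1 N.
By Newton's third law B feels 22.1 N forward from A. With B stationary, the floor's static friction on B balances it: f₂ = 22.1 N (well within μ_s(m_A+m_B)g = 405.2 N).

f ≈ 22.1 N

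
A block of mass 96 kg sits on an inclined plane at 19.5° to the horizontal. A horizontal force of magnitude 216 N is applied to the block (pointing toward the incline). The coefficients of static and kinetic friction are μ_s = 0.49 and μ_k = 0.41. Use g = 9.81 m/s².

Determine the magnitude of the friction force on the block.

The horizontal push has a component P sin θ into the surface, so N = m g cos θ + P sin θ = 887.7 + 72.1 = 959.8 N.
Parallel to the incline: P cos θ − m g sin θ = 203.6 − 314.4 = -110.8 N; the friction needed to balance this is 110.8 N acting up the slope.
Maximum static friction: μ_s N = 0.49 × 959.8 = 470.3 N.
Since 110.8 N is within the 470.3 N limit, the block stays put and friction is exactly 111 N.

f ≈ 111 N (up the incline)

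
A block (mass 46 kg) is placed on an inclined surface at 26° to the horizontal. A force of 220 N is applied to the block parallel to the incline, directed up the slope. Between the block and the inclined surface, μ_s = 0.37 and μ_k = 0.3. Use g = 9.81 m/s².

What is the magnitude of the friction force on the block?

The normal reaction is N = m g cos θ = 405.6 N.
Parallel to the incline, ΣF = 0 gives f = m g sin θ − P = 197.8 − 220 = -22.18 N (up-slope positive).
Static friction can supply at most μ_s N = 150.1 N.
Since |-22.18| ≤ 150.1 N, the block remains in static equilibrium and friction takes exactly the required value.

f ≈ 22.2 N (down the incline)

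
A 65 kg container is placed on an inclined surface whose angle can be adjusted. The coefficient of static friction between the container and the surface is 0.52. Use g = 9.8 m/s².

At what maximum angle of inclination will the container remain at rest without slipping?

θ_max ≈ 27.5°

At the slip threshold, m g sin θ = μ_s · m g cos θ, so tan θ = μ_s.
θ_max = arctan(0.52) = 27.5°.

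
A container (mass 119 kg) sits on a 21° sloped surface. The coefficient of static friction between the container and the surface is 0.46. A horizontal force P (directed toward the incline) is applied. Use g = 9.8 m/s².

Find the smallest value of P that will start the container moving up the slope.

P ≈ 1200 N

At impending motion up the slope, friction acts down-slope at its limit: f = μ_s N.
Perpendicular to the incline: N = m g cos θ + P sin θ.
Along the incline: P cos θ = m g sin θ + μ_s N = m g sin θ + μ_s (m g cos θ + P sin θ).
Solving, P (cos θ − μ_s sin θ) = m g (sin θ + μ_s cos θ), so P = 119×9.8×(sin 21° + 0.46 cos 21°)/(cos 21° − 0.46 sin 21°) = 1170×0.7878/0.7687 = 1200 N.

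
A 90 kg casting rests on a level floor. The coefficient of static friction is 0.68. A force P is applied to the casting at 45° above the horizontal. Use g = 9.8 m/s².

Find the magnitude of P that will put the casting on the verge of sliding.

P ≈ 505 N

N = m g − P sin α (the pull lifts the casting).
At impending slip, P cos α = μ_s N = μ_s (m g − P sin α).
Solving: P (cos α + μ_s sin α) = μ_s m g → P = 0.68×882/(cos 45° + 0.68 sin 45°) = 600/1.188 = 505 N.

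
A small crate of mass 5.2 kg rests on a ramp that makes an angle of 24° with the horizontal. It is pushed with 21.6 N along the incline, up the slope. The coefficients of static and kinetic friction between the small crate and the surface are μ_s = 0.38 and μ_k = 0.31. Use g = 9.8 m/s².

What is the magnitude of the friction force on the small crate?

The normal reaction is N = m g cos θ = 46.55 N.
Parallel to the incline, ΣF = 0 gives f = m g sin θ − P = 20.73 − 21.6 = -0.8727 N (up-slope positive).
The static-friction ceiling is μ_s N = 0.38 × 46.55 = 17.69 N.
Since |-0.8727| ≤ 17.69 N, no slip — friction simply equals what equilibrium demands.

f ≈ 0.873 N (down the incline)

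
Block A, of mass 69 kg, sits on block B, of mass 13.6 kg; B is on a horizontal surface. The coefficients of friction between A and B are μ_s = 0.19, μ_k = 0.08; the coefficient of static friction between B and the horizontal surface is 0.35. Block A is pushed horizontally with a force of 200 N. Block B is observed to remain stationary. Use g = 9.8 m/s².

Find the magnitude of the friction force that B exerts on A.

Normal force at the A–B interface: N₁ = m_A g = 676.2 N.
So the A–B interface can sustain at most μ_s N₁ = 128.5 N of static friction.
Since P = 200 N > 128.5 N, A slides on B; the A–B friction is kinetic: f₁ = μ_k N₁ = 0.08×676.2 = 54.1 N.
B experiences an equal 54.1 N forward from A (third law). B is in equilibrium, so the floor supplies f₂ = 54.1 N of static friction (limit μ_s(m_A+m_B)g = 283.3 N, not exceeded).

f ≈ 54.1 N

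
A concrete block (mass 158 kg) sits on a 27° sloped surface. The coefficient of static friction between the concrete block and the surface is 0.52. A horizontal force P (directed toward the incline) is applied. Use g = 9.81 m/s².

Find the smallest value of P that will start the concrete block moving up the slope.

P ≈ 2170 N

At impending motion up the slope, friction acts down-slope at its limit: f = μ_s N.
Perpendicular to the incline: N = m g cos θ + P sin θ.
Along the incline: P cos θ = m g sin θ + μ_s N = m g sin θ + μ_s (m g cos θ + P sin θ).
Solving, P (cos θ − μ_s sin θ) = m g (sin θ + μ_s cos θ), so P = 158×9.81×(sin 27° + 0.52 cos 27°)/(cos 27° − 0.52 sin 27°) = 1550×0.9173/0.6549 = 2170 N.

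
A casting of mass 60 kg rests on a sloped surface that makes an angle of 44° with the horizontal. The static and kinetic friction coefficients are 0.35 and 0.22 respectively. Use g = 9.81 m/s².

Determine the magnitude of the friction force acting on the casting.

f ≈ 93.1 N (up the incline)

Perpendicular to the surface, N = m g cos θ = 60·9.81·cos 44° = 423.4 N.
Along the slope the weight component is m g sin θ = 408.9 N; friction must supply exactly this, acting up-slope.
The static-friction ceiling is μ_s N = 0.35 × 423.4 = 148.2 N.
|408.9| exceeds 148.2 N, so the casting slips down-slope; friction is kinetic, f = μ_k N = 0.22×423.4 = 93.1 N.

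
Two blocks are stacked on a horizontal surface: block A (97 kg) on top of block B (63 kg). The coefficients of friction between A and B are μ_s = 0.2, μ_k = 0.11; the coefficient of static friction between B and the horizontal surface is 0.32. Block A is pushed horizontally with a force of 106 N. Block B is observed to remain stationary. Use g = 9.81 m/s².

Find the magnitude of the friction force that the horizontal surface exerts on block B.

f ≈ 106 N

Between the blocks, N₁ = m_A g = 951.6 N.
So the A–B interface can sustain at most μ_s N₁ = 190.3 N of static friction.
P = 106 N is within that limit, so A and B move together (both at rest); the A–B friction is simply f₁ = P = 106 N.
B experiences an equal 106 N forward from A (third law). B is in equilibrium, so the floor supplies f₂ = 106 N of static friction (limit μ_s(m_A+m_B)g = 502.3 N, not exceeded).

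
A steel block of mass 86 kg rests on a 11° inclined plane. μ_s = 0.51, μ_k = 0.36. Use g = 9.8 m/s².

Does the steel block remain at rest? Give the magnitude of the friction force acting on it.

N = m g cos θ = 827 N.
Down-slope weight component: m g sin θ = 161 N.
μ_s N = 422 N.
161 ≤ 422 N, so it stays put; friction = 161 N.

f ≈ 161 N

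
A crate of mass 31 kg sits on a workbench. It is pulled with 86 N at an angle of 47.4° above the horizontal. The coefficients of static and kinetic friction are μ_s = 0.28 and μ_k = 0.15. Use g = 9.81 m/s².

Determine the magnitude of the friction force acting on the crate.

The vertical component of P reduces the normal force: N = m g − P sin α = 304.1 − 63.3 = 240.8 N.
For equilibrium, f = P cos α = 86×cos 47.4° = 58.21 N.
μ_s N = 0.28 × 240.8 = 67.43 N.
Since 58.21 N does not exceed the limit, the crate stays at rest and f = 58.2 N.

f ≈ 58.2 N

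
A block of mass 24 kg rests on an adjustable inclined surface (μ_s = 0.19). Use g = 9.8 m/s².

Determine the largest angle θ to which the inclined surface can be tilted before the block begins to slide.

θ_max ≈ 10.8°

At the slip threshold, m g sin θ = μ_s · m g cos θ, so tan θ = μ_s.
θ_max = arctan(0.19) = 10.8°.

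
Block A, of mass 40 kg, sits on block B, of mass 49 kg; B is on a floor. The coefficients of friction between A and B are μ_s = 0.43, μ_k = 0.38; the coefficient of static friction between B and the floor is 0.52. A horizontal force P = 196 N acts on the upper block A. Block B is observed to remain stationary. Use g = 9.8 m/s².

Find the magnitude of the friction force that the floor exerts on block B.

Between the blocks, N₁ = m_A g = 392 N.
So the A–B interface can sustain at most μ_s N₁ = 168.6 N of static friction.
P = 196 N exceeds that limit, so A slips over B and the interface friction becomes kinetic: f₁ = μ_k N₁ = 0.38×392 = 149 N.
By Newton's third law B feels 149 N forward from A. With B stationary, the floor's static friction on B balances it: f₂ = 149 N (well within μ_s(m_A+m_B)g = 453.5 N).

f ≈ 149 N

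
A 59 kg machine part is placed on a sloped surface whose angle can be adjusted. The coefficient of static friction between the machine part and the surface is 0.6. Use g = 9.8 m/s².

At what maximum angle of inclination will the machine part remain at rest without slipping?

At the slip threshold, m g sin θ = μ_s · m g cos θ, so tan θ = μ_s.
θ_max = arctan(0.6) = 31°.

θ_max ≈ 31°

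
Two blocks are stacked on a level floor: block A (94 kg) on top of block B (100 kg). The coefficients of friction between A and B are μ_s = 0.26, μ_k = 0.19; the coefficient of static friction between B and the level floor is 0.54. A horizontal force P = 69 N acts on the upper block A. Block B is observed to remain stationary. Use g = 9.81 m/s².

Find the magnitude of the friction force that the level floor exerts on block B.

The normal force B exerts on A is simply A's weight, N₁ = 922.1 N.
Maximum static friction on A from B: μ_s N₁ = 0.26×922.1 = 239.8 N.
P = 69 N is within that limit, so A and B move together (both at rest); the A–B friction is simply f₁ = P = 69 N.
B experiences an equal 69 N forward from A (third law). B is in equilibrium, so the floor supplies f₂ = 69 N of static friction (limit μ_s(m_A+m_B)g = 1028 N, not exceeded).

f ≈ 69 N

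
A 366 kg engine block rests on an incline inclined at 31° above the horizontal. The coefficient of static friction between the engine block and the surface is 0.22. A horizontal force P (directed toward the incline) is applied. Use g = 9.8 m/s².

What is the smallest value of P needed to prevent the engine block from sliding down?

The engine block tends to slide down (tan θ > μ_s), so at the point of impending slip friction acts up-slope at its limit: f = μ_s N.
Perpendicular to the incline: N = m g cos θ + P sin θ.
Along the incline: P cos θ + μ_s N = m g sin θ, i.e. P cos θ + μ_s (m g cos θ + P sin θ) = m g sin θ.
Solving, P (cos θ + μ_s sin θ) = m g (sin θ − μ_s cos θ), so P = 3590×0.3265/0.9705 = 1210 N.

P_min ≈ 1210 N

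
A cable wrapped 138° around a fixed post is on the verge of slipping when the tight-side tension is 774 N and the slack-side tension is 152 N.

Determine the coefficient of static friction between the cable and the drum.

T₂/T₁ = e^{μβ} → μ = ln(T₂/T₁)/β.
β = 138° = 2.409 rad.
μ = ln(774/152)/2.409 = ln(5.092)/2.409 = 0.676.

μ ≈ 0.676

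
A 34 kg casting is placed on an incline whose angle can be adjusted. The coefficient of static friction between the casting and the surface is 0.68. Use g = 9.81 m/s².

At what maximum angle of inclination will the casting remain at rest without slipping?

θ_max ≈ 34.2°

At the slip threshold, m g sin θ = μ_s · m g cos θ, so tan θ = μ_s.
θ_max = arctan(0.68) = 34.2°.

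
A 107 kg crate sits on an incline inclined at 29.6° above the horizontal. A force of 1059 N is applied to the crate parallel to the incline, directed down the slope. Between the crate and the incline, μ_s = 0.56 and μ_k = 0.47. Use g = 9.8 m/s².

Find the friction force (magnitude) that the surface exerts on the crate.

Normal force: N = m g cos θ = 107 × 9.8 × cos 29.6° = 911.8 N.
Parallel to the incline, ΣF = 0 gives f = m g sin θ + P = 517.9 + 1059 = 1577 N (up-slope positive).
Maximum static friction available: μ_s N = 0.56 × 911.8 = 510.6 N.
Since |1577| > 510.6 N, static friction cannot hold it; the crate slides down the incline and kinetic friction applies: f = μ_k N = 0.47 × 911.8 = 429 N.

f ≈ 429 N (up the incline)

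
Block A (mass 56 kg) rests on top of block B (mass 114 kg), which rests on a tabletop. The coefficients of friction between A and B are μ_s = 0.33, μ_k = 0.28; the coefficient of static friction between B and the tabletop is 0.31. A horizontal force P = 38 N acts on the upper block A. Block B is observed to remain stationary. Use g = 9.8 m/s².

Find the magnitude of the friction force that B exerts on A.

The normal force B exerts on A is simply A's weight, N₁ = 548.8 N.
So the A–B interface can sustain at most μ_s N₁ = 181.1 N of static friction.
P = 38 N is within that limit, so A and B move together (both at rest); the A–B friction is simply f₁ = P = 38 N.
By Newton's third law B feels 38 N forward from A. With B stationary, the floor's static friction on B balances it: f₂ = 38 N (well within μ_s(m_A+m_B)g = 516.5 N).

f ≈ 38 N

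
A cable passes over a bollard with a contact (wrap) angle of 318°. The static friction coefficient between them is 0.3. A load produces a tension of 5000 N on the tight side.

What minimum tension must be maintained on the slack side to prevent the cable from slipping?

T_min ≈ 946 N

Capstan equation at impending slip: T_tight/T_slack = e^{μβ}.
β = 318° = 5.55 rad; e^{μβ} = e^{0.3×5.55} = 5.286.
T_slack = T_tight / e^{μβ} = 5000 / 5.286 = 946 N.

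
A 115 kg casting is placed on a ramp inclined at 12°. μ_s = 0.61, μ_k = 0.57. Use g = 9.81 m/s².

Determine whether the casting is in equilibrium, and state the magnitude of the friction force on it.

N = m g cos θ = 1100 N.
Down-slope weight component: m g sin θ = 235 N.
μ_s N = 673 N.
235 ≤ 673 N, so it stays put; friction = 235 N.

f ≈ 235 N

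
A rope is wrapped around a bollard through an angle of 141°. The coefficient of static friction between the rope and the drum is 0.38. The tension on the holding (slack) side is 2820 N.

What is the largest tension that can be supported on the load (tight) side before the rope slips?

T_max ≈ 7180 N

At impending slip the capstan equation gives T₂/T₁ = e^{μβ} with β in radians.
β = 141° × π/180 = 2.461 rad.
e^{μβ} = e^{0.38×2.461} = 2.548.
T₂ = T₁ · e^{μβ} = 2820 × 2.548 = 7180 N.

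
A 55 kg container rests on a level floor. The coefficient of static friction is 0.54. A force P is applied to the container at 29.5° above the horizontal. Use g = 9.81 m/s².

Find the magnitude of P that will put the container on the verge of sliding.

N = m g − P sin α (the pull lifts the container).
At impending slip, P cos α = μ_s N = μ_s (m g − P sin α).
Solving: P (cos α + μ_s sin α) = μ_s m g → P = 0.54×540/(cos 29.5° + 0.54 sin 29.5°) = 291/1.136 = 256 N.

P ≈ 256 N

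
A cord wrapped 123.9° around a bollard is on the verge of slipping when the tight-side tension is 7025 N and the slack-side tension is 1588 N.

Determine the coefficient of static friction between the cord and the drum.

μ ≈ 0.688

T₂/T₁ = e^{μβ} → μ = ln(T₂/T₁)/β.
β = 123.9° = 2.162 rad.
μ = ln(7025/1588)/2.162 = ln(4.424)/2.162 = 0.688.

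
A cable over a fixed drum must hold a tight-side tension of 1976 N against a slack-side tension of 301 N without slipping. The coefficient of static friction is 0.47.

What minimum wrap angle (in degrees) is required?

T₂/T₁ = e^{μβ} → β = ln(T₂/T₁)/μ.
β = ln(1976/301)/0.47 = 1.882/0.47 = 4.004 rad.
In degrees: β = 4.004 × 180/π = 229°.

β_min ≈ 229°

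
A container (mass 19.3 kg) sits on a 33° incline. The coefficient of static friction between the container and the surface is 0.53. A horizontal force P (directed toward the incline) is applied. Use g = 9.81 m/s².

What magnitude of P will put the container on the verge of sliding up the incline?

P ≈ 340 N

At impending motion up the slope, friction acts down-slope at its limit: f = μ_s N.
Perpendicular to the incline: N = m g cos θ + P sin θ.
Along the incline: P cos θ = m g sin θ + μ_s N = m g sin θ + μ_s (m g cos θ + P sin θ).
Solving, P (cos θ − μ_s sin θ) = m g (sin θ + μ_s cos θ), so P = 19.3×9.81×(sin 33° + 0.53 cos 33°)/(cos 33° − 0.53 sin 33°) = 189×0.9891/0.55 = 340 N.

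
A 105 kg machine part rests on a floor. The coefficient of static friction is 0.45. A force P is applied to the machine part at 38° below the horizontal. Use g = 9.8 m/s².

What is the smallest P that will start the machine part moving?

N = m g + P sin α (the push presses the machine part into the floor).
At impending slip, P cos α = μ_s N = μ_s (m g + P sin α).
Solving: P (cos α − μ_s sin α) = μ_s m g → P = 0.45×1030/(cos 38° − 0.45 sin 38°) = 463/0.511 = 906 N.

P ≈ 906 N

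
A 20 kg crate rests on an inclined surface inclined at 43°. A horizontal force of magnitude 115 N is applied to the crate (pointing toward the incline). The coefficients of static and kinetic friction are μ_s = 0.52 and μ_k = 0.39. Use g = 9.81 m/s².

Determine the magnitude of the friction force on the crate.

Normal direction: N = m g cos θ + P sin θ = 221.9 N.
Parallel to the incline: P cos θ − m g sin θ = 84.11 − 133.8 = -49.7 N; the friction needed to balance this is 49.7 N acting up the slope.
The limit of static friction is μ_s N = 115.4 N.
Since 49.7 N is within the 115.4 N limit, the crate stays put and friction is exactly 49.7 N.

f ≈ 49.7 N (up the incline)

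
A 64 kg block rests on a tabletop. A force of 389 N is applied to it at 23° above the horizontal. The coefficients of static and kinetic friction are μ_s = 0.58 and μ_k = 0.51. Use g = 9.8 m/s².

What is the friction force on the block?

f ≈ 242 N

N = m g − P sin α = 627.2 − 389×sin 23° = 475.2 N.
For equilibrium, f = P cos α = 389×cos 23° = 358.1 N.
The static-friction limit is μ_s N = 275.6 N.
358.1 > 275.6 N → the block slides; f = μ_k N = 0.51×475.2 = 242 N.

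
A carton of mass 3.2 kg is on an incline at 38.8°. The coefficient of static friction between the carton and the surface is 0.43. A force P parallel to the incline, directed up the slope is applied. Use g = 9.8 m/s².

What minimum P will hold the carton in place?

P_min ≈ 9.14 N

The carton tends to slide down (tan θ > μ_s), so at the point of impending slip friction acts up-slope at its limit: f = μ_s N.
P is parallel to the surface, so N = m g cos θ = 24.4 N.
Along the incline: P + μ_s N = m g sin θ, so P = 19.7 − 0.43×24.4 = 9.14 N.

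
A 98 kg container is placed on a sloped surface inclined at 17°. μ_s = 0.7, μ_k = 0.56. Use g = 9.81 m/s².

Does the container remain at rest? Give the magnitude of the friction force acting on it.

N = m g cos θ = 919 N.
Down-slope weight component: m g sin θ = 281 N.
μ_s N = 644 N.
281 ≤ 644 N, so it stays put; friction = 281 N.

f ≈ 281 N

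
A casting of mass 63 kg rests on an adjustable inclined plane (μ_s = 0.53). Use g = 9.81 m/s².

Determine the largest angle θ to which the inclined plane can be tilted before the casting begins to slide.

At the slip threshold, m g sin θ = μ_s · m g cos θ, so tan θ = μ_s.
θ_max = arctan(0.53) = 27.9°.

θ_max ≈ 27.9°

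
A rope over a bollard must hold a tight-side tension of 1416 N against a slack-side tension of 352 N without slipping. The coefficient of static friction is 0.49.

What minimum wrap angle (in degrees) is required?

β_min ≈ 163°

T₂/T₁ = e^{μβ} → β = ln(T₂/T₁)/μ.
β = ln(1416/352)/0.49 = 1.392/0.49 = 2.841 rad.
In degrees: β = 2.841 × 180/π = 163°.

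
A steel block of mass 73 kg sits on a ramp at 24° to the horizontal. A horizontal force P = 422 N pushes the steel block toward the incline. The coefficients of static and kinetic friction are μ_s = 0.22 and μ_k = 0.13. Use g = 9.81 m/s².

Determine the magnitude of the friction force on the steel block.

Normal direction: N = m g cos θ + P sin θ = 825.9 N.
Along the incline, the net driving force (taking up-slope positive) is P cos θ − m g sin θ = 385.5 − 291.3 = 94.24 N, so equilibrium requires friction f = -94.24 N (down-slope).
The limit of static friction is μ_s N = 181.7 N.
Since 94.24 N is within the 181.7 N limit, the steel block stays put and friction is exactly 94.2 N.

f ≈ 94.2 N (down the incline)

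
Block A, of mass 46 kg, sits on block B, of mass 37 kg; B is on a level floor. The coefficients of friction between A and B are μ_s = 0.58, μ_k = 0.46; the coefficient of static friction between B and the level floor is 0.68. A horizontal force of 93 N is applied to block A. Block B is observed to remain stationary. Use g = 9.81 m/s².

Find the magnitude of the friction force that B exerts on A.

Between the blocks, N₁ = m_A g = 451.3 N.
So the A–B interface can sustain at most μ_s N₁ = 261.7 N of static friction.
P = 93 N is within that limit, so A and B move together (both at rest); the A–B friction is simply f₁ = P = 93 N.
By Newton's third law B feels 93 N forward from A. With B stationary, the floor's static friction on B balances it: f₂ = 93 N (well within μ_s(m_A+m_B)g = 553.7 N).

f ≈ 93 N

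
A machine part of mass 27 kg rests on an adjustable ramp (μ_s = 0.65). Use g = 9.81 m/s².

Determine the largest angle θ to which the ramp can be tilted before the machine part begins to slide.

At the slip threshold, m g sin θ = μ_s · m g cos θ, so tan θ = μ_s.
θ_max = arctan(0.65) = 33°.

θ_max ≈ 33°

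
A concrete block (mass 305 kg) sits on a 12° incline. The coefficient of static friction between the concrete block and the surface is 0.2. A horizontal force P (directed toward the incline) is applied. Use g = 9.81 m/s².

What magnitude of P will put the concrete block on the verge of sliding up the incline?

At impending motion up the slope, friction acts down-slope at its limit: f = μ_s N.
Perpendicular to the incline: N = m g cos θ + P sin θ.
Along the incline: P cos θ = m g sin θ + μ_s N = m g sin θ + μ_s (m g cos θ + P sin θ).
Solving, P (cos θ − μ_s sin θ) = m g (sin θ + μ_s cos θ), so P = 305×9.81×(sin 12° + 0.2 cos 12°)/(cos 12° − 0.2 sin 12°) = 2990×0.4035/0.9366 = 1290 N.

P ≈ 1290 N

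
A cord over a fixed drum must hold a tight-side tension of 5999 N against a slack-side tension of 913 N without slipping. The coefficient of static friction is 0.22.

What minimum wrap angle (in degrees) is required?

β_min ≈ 490°

T₂/T₁ = e^{μβ} → β = ln(T₂/T₁)/μ.
β = ln(5999/913)/0.22 = 1.883/0.22 = 8.557 rad.
In degrees: β = 8.557 × 180/π = 490°.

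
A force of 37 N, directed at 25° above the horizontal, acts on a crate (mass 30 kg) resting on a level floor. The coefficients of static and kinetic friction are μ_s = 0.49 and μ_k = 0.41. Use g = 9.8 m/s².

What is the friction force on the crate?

f ≈ 33.5 N

Vertical equilibrium gives N = m g − P sin α = 278.4 N.
The horizontal driving force is P cos α = 33.53 N, so equilibrium needs friction f = 33.53 N.
The static-friction limit is μ_s N = 136.4 N.
Since 33.53 N does not exceed the limit, the crate stays at rest and f = 33.5 N.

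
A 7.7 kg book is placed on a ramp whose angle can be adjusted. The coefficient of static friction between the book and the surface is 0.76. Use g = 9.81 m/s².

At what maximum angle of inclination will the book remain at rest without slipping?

θ_max ≈ 37.2°

At the slip threshold, m g sin θ = μ_s · m g cos θ, so tan θ = μ_s.
θ_max = arctan(0.76) = 37.2°.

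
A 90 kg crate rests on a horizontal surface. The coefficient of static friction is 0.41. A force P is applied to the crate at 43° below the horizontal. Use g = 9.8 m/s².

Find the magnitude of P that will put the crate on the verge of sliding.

P ≈ 801 N

N = m g + P sin α (the push presses the crate into the horizontal surface).
At impending slip, P cos α = μ_s N = μ_s (m g + P sin α).
Solving: P (cos α − μ_s sin α) = μ_s m g → P = 0.41×882/(cos 43° − 0.41 sin 43°) = 362/0.4517 = 801 N.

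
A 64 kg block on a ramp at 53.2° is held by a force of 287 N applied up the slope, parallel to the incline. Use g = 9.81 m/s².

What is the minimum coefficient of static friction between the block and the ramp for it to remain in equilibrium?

N = m g cos θ = 376.1 N.
Friction must make up the shortfall along the incline: f = m g sin θ − P = 502.7 − 287 = 215.7 N.
At the threshold f = μ_s N, so μ_s,min = 215.7/376.1 = 0.574.

μ_s,min ≈ 0.574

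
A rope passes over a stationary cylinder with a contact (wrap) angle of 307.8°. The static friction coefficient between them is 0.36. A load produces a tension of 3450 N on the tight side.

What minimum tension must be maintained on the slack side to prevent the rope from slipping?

T_min ≈ 499 N

Capstan equation at impending slip: T_tight/T_slack = e^{μβ}.
β = 307.8° = 5.372 rad; e^{μβ} = e^{0.36×5.372} = 6.917.
T_slack = T_tight / e^{μβ} = 3450 / 6.917 = 499 N.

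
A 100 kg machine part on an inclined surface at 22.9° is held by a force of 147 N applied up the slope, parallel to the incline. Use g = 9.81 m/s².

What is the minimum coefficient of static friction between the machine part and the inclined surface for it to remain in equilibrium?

μ_s,min ≈ 0.26

N = m g cos θ = 903.7 N.
Friction must make up the shortfall along the incline: f = m g sin θ − P = 381.7 − 147 = 234.7 N.
At the threshold f = μ_s N, so μ_s,min = 234.7/903.7 = 0.26.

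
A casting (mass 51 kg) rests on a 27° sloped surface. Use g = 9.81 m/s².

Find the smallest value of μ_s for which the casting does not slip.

At the slip threshold m g sin θ = μ_s m g cos θ, so μ_s,min = tan θ.
μ_s,min = tan 27° = 0.51.

μ_s,min ≈ 0.51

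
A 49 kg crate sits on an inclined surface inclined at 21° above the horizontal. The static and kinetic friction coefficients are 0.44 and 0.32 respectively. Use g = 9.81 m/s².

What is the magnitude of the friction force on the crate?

f ≈ 172 N (up the incline)

Perpendicular to the surface, N = m g cos θ = 49·9.81·cos 21° = 448.8 N.
Along the slope the weight component is m g sin θ = 172.3 N; friction must supply exactly this, acting up-slope.
Static friction can supply at most μ_s N = 197.5 N.
Since |172.3| ≤ 197.5 N, static friction is sufficient; f equals the required value, not μ_s N.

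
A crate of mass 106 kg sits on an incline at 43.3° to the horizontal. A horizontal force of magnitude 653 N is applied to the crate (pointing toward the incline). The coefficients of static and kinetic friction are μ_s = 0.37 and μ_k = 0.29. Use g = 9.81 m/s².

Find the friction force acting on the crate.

f ≈ 238 N (up the incline)

The horizontal push has a component P sin θ into the surface, so N = m g cos θ + P sin θ = 756.8 + 447.8 = 1205 N.
Parallel to the incline: P cos θ − m g sin θ = 475.2 − 713.2 = -237.9 N; the friction needed to balance this is 237.9 N acting up the slope.
The limit of static friction is μ_s N = 445.7 N.
Since 237.9 N is within the 445.7 N limit, the crate stays put and friction is exactly 238 N.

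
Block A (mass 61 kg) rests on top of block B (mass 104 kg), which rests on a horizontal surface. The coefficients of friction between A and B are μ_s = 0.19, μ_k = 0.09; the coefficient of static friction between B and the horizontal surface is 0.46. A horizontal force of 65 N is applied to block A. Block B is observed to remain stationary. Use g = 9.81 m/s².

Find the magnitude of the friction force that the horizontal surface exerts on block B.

f ≈ 65 N

Between the blocks, N₁ = m_A g = 598.4 N.
So the A–B interface can sustain at most μ_s N₁ = 113.7 N of static friction.
Since P = 65 N ≤ 113.7 N, A does not slip on B; friction on A equals P = 65 N.
By Newton's third law B feels 65 N forward from A. With B stationary, the floor's static friction on B balances it: f₂ = 65 N (well within μ_s(m_A+m_B)g = 744.6 N).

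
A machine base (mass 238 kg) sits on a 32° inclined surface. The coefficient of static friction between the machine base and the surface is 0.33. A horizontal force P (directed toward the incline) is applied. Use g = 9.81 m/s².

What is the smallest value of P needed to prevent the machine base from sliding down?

The machine base tends to slide down (tan θ > μ_s), so at the point of impending slip friction acts up-slope at its limit: f = μ_s N.
Perpendicular to the incline: N = m g cos θ + P sin θ.
Along the incline: P cos θ + μ_s N = m g sin θ, i.e. P cos θ + μ_s (m g cos θ + P sin θ) = m g sin θ.
Solving, P (cos θ + μ_s sin θ) = m g (sin θ − μ_s cos θ), so P = 2330×0.2501/1.023 = 571 N.

P_min ≈ 571 N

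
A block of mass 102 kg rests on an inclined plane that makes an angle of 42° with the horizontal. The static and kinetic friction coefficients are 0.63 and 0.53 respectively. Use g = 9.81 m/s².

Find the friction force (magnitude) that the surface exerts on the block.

Normal force: N = m g cos θ = 102 × 9.81 × cos 42° = 743.6 N.
Along the slope the weight component is m g sin θ = 669.5 N; friction must supply exactly this, acting up-slope.
Maximum static friction available: μ_s N = 0.63 × 743.6 = 468.5 N.
Since |669.5| > 468.5 N, static friction cannot hold it; the block slides down the incline and kinetic friction applies: f = μ_k N = 0.53 × 743.6 = 394 N.

f ≈ 394 N (up the incline)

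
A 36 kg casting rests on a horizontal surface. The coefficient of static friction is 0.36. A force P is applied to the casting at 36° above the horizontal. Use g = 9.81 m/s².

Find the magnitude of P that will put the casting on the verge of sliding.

P ≈ 125 N

N = m g − P sin α (the pull lifts the casting).
At impending slip, P cos α = μ_s N = μ_s (m g − P sin α).
Solving: P (cos α + μ_s sin α) = μ_s m g → P = 0.36×353/(cos 36° + 0.36 sin 36°) = 127/1.021 = 125 N.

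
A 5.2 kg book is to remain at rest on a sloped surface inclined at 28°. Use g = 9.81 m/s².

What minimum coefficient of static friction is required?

μ_s,min ≈ 0.532

At the slip threshold m g sin θ = μ_s m g cos θ, so μ_s,min = tan θ.
μ_s,min = tan 28° = 0.532.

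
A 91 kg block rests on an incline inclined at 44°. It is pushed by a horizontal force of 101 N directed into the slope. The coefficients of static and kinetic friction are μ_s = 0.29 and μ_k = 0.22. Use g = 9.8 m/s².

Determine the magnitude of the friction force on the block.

Resolve perpendicular to the incline: N = m g cos θ + P sin θ = 91×9.8×cos 44° + 101×sin 44° = 711.7 N.
Parallel to the incline: P cos θ − m g sin θ = 72.65 − 619.5 = -546.8 N; the friction needed to balance this is 546.8 N acting up the slope.
The limit of static friction is μ_s N = 206.4 N.
The required 546.8 N exceeds the static limit, so the block slides down-slope and f = μ_k N = 0.22×711.7 = 157 N.

f ≈ 157 N (up the incline)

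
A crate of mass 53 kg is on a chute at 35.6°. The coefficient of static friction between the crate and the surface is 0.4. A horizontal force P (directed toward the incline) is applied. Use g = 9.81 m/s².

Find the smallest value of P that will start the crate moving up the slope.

P ≈ 813 N

At impending motion up the slope, friction acts down-slope at its limit: f = μ_s N.
Perpendicular to the incline: N = m g cos θ + P sin θ.
Along the incline: P cos θ = m g sin θ + μ_s N = m g sin θ + μ_s (m g cos θ + P sin θ).
Solving, P (cos θ − μ_s sin θ) = m g (sin θ + μ_s cos θ), so P = 53×9.81×(sin 35.6° + 0.4 cos 35.6°)/(cos 35.6° − 0.4 sin 35.6°) = 520×0.9074/0.5803 = 813 N.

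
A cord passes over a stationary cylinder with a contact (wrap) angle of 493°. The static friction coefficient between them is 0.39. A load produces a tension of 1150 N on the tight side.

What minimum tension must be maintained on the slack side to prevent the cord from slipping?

T_min ≈ 40.1 N

Capstan equation at impending slip: T_tight/T_slack = e^{μβ}.
β = 493° = 8.604 rad; e^{μβ} = e^{0.39×8.604} = 28.67.
T_slack = T_tight / e^{μβ} = 1150 / 28.67 = 40.1 N.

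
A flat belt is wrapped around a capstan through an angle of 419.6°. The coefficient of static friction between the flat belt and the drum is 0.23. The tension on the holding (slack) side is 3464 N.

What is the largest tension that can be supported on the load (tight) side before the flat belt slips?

At impending slip the capstan equation gives T₂/T₁ = e^{μβ} with β in radians.
β = 419.6° × π/180 = 7.323 rad.
e^{μβ} = e^{0.23×7.323} = 5.389.
T₂ = T₁ · e^{μβ} = 3464 × 5.389 = 18700 N.

T_max ≈ 18700 N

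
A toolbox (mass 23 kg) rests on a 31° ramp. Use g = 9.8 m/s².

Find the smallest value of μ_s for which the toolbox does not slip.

At the slip threshold m g sin θ = μ_s m g cos θ, so μ_s,min = tan θ.
μ_s,min = tan 31° = 0.601.

μ_s,min ≈ 0.601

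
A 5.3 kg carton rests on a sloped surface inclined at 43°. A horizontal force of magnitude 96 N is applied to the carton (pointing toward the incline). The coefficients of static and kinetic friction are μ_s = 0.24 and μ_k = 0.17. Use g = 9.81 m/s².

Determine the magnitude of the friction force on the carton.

The horizontal push has a component P sin θ into the surface, so N = m g cos θ + P sin θ = 38.03 + 65.47 = 103.5 N.
Along the incline, the net driving force (taking up-slope positive) is P cos θ − m g sin θ = 70.21 − 35.46 = 34.75 N, so equilibrium requires friction f = -34.75 N (down-slope).
Maximum static friction: μ_s N = 0.24 × 103.5 = 24.84 N.
|f_req| = 34.75 > 24.84 N → the carton slides up the incline; f = μ_k N = 0.17 × 103.5 = 17.6 N.

f ≈ 17.6 N (down the incline)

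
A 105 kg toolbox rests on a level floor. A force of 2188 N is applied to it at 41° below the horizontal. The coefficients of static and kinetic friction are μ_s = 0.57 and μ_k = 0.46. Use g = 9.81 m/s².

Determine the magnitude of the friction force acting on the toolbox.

f ≈ 1130 N

Vertical equilibrium gives N = m g + P sin α = 2466 N.
Horizontally, friction must balance P cos α = 1651 N.
The static-friction limit is μ_s N = 1405 N.
1651 > 1405 N → the toolbox slides; f = μ_k N = 0.46×2466 = 1130 N.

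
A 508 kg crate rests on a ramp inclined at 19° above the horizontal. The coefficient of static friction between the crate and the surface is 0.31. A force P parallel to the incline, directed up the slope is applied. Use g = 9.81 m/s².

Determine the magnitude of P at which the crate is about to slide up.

At impending motion up the slope, friction acts down-slope at its limit: f = μ_s N.
P is parallel to the surface, so N = m g cos θ = 4710 N.
Along the incline: P = m g sin θ + μ_s N = 1620 + 0.31×4710 = 3080 N.

P ≈ 3080 N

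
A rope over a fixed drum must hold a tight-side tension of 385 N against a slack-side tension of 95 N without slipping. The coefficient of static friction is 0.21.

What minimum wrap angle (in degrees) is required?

β_min ≈ 382°

T₂/T₁ = e^{μβ} → β = ln(T₂/T₁)/μ.
β = ln(385/95)/0.21 = 1.399/0.21 = 6.664 rad.
In degrees: β = 6.664 × 180/π = 382°.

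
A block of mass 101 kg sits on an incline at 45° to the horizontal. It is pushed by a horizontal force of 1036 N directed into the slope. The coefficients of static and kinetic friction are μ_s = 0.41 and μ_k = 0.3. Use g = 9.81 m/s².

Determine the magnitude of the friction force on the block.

f ≈ 32 N (down the incline)

Normal direction: N = m g cos θ + P sin θ = 1433 N.
Parallel to the incline: P cos θ − m g sin θ = 732.6 − 700.6 = 31.95 N; the friction needed to balance this is 31.95 N acting down the slope.
The limit of static friction is μ_s N = 587.6 N.
|f_req| = 31.95 ≤ 587.6 N → the block is in equilibrium; friction equals the required value.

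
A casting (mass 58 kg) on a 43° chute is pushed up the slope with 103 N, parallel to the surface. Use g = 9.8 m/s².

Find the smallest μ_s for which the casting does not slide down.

μ_s,min ≈ 0.685

N = m g cos θ = 415.7 N.
Friction must make up the shortfall along the incline: f = m g sin θ − P = 387.6 − 103 = 284.6 N.
At the threshold f = μ_s N, so μ_s,min = 284.6/415.7 = 0.685.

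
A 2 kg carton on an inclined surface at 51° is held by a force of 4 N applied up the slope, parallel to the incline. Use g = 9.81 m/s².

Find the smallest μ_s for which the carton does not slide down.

μ_s,min ≈ 0.911

N = m g cos θ = 12.35 N.
Friction must make up the shortfall along the incline: f = m g sin θ − P = 15.25 − 4 = 11.25 N.
At the threshold f = μ_s N, so μ_s,min = 11.25/12.35 = 0.911.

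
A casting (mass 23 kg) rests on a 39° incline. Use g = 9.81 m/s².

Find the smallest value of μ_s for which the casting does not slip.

μ_s,min ≈ 0.81

At the slip threshold m g sin θ = μ_s m g cos θ, so μ_s,min = tan θ.
μ_s,min = tan 39° = 0.81.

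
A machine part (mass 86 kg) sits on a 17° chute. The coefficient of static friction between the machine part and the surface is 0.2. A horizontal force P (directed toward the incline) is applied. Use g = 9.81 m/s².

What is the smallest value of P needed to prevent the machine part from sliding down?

The machine part tends to slide down (tan θ > μ_s), so at the point of impending slip friction acts up-slope at its limit: f = μ_s N.
Perpendicular to the incline: N = m g cos θ + P sin θ.
Along the incline: P cos θ + μ_s N = m g sin θ, i.e. P cos θ + μ_s (m g cos θ + P sin θ) = m g sin θ.
Solving, P (cos θ + μ_s sin θ) = m g (sin θ − μ_s cos θ), so P = 844×0.1011/1.015 = 84.1 N.

P_min ≈ 84.1 N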